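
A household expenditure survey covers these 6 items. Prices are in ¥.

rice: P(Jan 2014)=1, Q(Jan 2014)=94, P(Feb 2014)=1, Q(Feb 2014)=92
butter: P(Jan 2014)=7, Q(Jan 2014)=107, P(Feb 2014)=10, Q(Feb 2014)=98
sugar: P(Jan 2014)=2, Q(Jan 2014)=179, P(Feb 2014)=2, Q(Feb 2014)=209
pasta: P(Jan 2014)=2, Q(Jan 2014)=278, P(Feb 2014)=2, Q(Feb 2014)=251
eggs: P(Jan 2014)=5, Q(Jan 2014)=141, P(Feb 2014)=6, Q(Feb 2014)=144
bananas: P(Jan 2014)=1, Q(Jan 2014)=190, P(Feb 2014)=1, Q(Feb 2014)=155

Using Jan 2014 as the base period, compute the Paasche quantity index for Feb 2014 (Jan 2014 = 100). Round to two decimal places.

96.69

Paasche quantity index uses current-period prices as weights.
ΣP(Feb 2014)·Q(Feb 2014) = 1×92 + 10×98 + 2×209 + 2×251 + 6×144 + 1×155 = 92 + 980 + 418 + 502 + 864 + 155 = 3011
ΣP(Feb 2014)·Q(Jan 2014) = 1×94 + 10×107 + 2×179 + 2×278 + 6×141 + 1×190 = 94 + 1070 + 358 + 556 + 846 + 190 = 3114
Index = 3011 / 3114 × 100 = 96.6924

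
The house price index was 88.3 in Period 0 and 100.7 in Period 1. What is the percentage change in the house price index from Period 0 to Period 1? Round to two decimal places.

14.04%

Change = (100.7 − 88.3) / 88.3 × 100
       = 12.4 / 88.3 × 100 = 14.0430%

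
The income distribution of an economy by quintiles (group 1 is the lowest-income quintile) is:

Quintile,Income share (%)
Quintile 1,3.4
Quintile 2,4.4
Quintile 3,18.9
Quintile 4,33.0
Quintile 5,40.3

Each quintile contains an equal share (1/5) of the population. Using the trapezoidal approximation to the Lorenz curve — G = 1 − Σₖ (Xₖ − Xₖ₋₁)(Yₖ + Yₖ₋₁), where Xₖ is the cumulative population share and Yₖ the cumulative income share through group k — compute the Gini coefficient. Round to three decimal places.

Cumulative income shares Yₖ: 0.0340, 0.0780, 0.2670, 0.5970, 1.0000
Σ (Xₖ−Xₖ₋₁)(Yₖ+Yₖ₋₁) = (1/5)(0.0340+0.0000) + (1/5)(0.0780+0.0340) + (1/5)(0.2670+0.0780) + (1/5)(0.5970+0.2670) + (1/5)(1.0000+0.5970)
  = 0.0068 + 0.0224 + 0.0690 + 0.1728 + 0.3194 = 0.5904
G = 1 − 0.5904 = 0.4096

0.410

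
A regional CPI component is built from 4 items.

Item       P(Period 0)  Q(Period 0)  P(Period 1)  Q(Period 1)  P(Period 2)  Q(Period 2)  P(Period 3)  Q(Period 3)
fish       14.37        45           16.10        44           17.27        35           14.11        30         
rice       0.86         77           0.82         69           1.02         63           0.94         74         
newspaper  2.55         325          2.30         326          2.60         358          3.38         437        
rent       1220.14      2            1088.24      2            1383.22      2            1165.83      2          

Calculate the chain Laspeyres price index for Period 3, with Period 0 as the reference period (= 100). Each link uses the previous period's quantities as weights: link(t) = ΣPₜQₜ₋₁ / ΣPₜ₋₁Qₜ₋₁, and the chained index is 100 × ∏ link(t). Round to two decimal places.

105.26

Link Period 0→Period 1:
ΣP(Period 1)Q(Period 0) = 16.10×45 + 0.82×77 + 2.30×325 + 1088.24×2 = 724.5 + 63.14 + 747.5 + 2176.48 = 3711.62
ΣP(Period 0)Q(Period 0) = 14.37×45 + 0.86×77 + 2.55×325 + 1220.14×2 = 646.65 + 66.22 + 828.75 + 2440.28 = 3981.9
link = 3711.62/3981.9 = 0.932123
Link Period 1→Period 2:
ΣP(Period 2)Q(Period 1) = 17.27×44 + 1.02×69 + 2.60×326 + 1383.22×2 = 759.88 + 70.38 + 847.6 + 2766.44 = 4444.3
ΣP(Period 1)Q(Period 1) = 16.10×44 + 0.82×69 + 2.30×326 + 1088.24×2 = 708.4 + 56.58 + 749.8 + 2176.48 = 3691.26
link = 4444.3/3691.26 = 1.204006
Link Period 2→Period 3:
ΣP(Period 3)Q(Period 2) = 14.11×35 + 0.94×63 + 3.38×358 + 1165.83×2 = 493.85 + 59.22 + 1210.04 + 2331.66 = 4094.77
ΣP(Period 2)Q(Period 2) = 17.27×35 + 1.02×63 + 2.60×358 + 1383.22×2 = 604.45 + 64.26 + 930.8 + 2766.44 = 4365.95
link = 4094.77/4365.95 = 0.937888
Chained index = 100 × 0.932123 × 1.204006 × 0.937888 = 105.2574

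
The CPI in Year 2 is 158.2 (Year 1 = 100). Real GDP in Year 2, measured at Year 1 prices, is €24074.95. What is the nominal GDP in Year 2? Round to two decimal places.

38086.57

Nominal = Real × (Index/100) = 24074.95 × (158.2/100)
        = 24074.95 × 1.582 = 38086.5709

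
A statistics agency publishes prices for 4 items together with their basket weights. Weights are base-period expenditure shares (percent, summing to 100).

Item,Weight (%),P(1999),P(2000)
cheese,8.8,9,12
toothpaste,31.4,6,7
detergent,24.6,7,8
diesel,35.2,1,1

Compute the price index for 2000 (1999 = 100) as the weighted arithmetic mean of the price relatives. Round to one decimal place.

cheese: 8.8 × (12/9) = 8.8 × 1.333333 = 11.7333
toothpaste: 31.4 × (7/6) = 31.4 × 1.166667 = 36.6333
detergent: 24.6 × (8/7) = 24.6 × 1.142857 = 28.1143
diesel: 35.2 × (1/1) = 35.2 × 1.000000 = 35.2000
Index = Σ wᵢ·(p₁ᵢ/p₀ᵢ) = 11.7333 + 36.6333 + 28.1143 + 35.2000 = 111.6810

111.7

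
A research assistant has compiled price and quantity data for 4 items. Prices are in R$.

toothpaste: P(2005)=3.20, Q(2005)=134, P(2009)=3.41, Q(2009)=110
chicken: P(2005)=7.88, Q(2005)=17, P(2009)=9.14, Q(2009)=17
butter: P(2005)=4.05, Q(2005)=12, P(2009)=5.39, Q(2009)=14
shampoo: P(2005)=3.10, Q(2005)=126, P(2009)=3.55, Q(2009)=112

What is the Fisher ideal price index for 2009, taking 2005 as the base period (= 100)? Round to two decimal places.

112.49

Laspeyres component (base-period weights):
ΣP(2009)Q(2005) = 3.41×134 + 9.14×17 + 5.39×12 + 3.55×126 = 456.94 + 155.38 + 64.68 + 447.3 = 1124.3
ΣP(2005)Q(2005) = 3.20×134 + 7.88×17 + 4.05×12 + 3.10×126 = 428.8 + 133.96 + 48.6 + 390.6 = 1001.96
L = 1124.3 / 1001.96 × 100 = 112.2101
Paasche component (current-period weights):
ΣP(2009)Q(2009) = 3.41×110 + 9.14×17 + 5.39×14 + 3.55×112 = 375.1 + 155.38 + 75.46 + 397.6 = 1003.54
ΣP(2005)Q(2009) = 3.20×110 + 7.88×17 + 4.05×14 + 3.10×112 = 352 + 133.96 + 56.7 + 347.2 = 889.86
P = 1003.54 / 889.86 × 100 = 112.7750
Fisher = √(L × P) = √(112.2101 × 112.7750) = 112.4922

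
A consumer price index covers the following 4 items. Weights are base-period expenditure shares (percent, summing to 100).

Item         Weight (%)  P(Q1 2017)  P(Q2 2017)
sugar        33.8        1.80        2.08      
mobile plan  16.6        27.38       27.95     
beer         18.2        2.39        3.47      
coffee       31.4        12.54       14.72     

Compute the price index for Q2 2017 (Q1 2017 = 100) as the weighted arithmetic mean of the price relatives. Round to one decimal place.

119.3

sugar: 33.8 × (2.08/1.80) = 33.8 × 1.155556 = 39.0578
mobile plan: 16.6 × (27.95/27.38) = 16.6 × 1.020818 = 16.9456
beer: 18.2 × (3.47/2.39) = 18.2 × 1.451883 = 26.4243
coffee: 31.4 × (14.72/12.54) = 31.4 × 1.173844 = 36.8587
Index = Σ wᵢ·(p₁ᵢ/p₀ᵢ) = 39.0578 + 16.9456 + 26.4243 + 36.8587 = 119.2863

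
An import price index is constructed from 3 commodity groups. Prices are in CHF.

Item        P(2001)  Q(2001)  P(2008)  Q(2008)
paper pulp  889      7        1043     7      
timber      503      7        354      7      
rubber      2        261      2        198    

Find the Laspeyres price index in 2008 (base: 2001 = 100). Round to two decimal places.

Laspeyres price index uses base-period quantities as weights.
ΣP(2008)·Q(2001) = 1043×7 + 354×7 + 2×261 = 7301 + 2478 + 522 = 10301
ΣP(2001)·Q(2001) = 889×7 + 503×7 + 2×261 = 6223 + 3521 + 522 = 10266
Index = 10301 / 10266 × 100 = 100.3409

100.34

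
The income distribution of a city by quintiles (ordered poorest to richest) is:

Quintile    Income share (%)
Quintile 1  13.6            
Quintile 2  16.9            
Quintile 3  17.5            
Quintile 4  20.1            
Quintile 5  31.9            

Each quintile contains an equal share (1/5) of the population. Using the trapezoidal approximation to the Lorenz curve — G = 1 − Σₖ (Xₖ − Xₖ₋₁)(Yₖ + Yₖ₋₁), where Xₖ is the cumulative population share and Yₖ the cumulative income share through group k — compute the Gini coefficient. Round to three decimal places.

0.159

Cumulative income shares Yₖ: 0.1360, 0.3050, 0.4800, 0.6810, 1.0000
Σ (Xₖ−Xₖ₋₁)(Yₖ+Yₖ₋₁) = (1/5)(0.1360+0.0000) + (1/5)(0.3050+0.1360) + (1/5)(0.4800+0.3050) + (1/5)(0.6810+0.4800) + (1/5)(1.0000+0.6810)
  = 0.0272 + 0.0882 + 0.1570 + 0.2322 + 0.3362 = 0.8408
G = 1 − 0.8408 = 0.1592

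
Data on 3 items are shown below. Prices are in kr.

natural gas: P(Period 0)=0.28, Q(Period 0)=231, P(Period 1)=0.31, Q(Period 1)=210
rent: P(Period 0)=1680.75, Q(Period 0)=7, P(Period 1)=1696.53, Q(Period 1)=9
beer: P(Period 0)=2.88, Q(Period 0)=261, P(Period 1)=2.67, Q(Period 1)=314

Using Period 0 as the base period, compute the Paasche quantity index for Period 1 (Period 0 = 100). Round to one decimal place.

Paasche quantity index uses current-period prices as weights.
ΣP(Period 1)·Q(Period 1) = 0.31×210 + 1696.53×9 + 2.67×314 = 65.1 + 15268.77 + 838.38 = 16172.25
ΣP(Period 1)·Q(Period 0) = 0.31×231 + 1696.53×7 + 2.67×261 = 71.61 + 11875.71 + 696.87 = 12644.19
Index = 16172.25 / 12644.19 × 100 = 127.9026

127.9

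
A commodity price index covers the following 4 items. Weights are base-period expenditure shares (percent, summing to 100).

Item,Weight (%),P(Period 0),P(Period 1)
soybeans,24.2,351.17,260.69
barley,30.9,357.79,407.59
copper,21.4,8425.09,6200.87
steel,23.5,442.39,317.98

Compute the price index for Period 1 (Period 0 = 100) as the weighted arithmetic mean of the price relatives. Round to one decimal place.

85.8

soybeans: 24.2 × (260.69/351.17) = 24.2 × 0.742347 = 17.9648
barley: 30.9 × (407.59/357.79) = 30.9 × 1.139188 = 35.2009
copper: 21.4 × (6200.87/8425.09) = 21.4 × 0.736000 = 15.7504
steel: 23.5 × (317.98/442.39) = 23.5 × 0.718778 = 16.8913
Index = Σ wᵢ·(p₁ᵢ/p₀ᵢ) = 17.9648 + 35.2009 + 15.7504 + 16.8913 = 85.8074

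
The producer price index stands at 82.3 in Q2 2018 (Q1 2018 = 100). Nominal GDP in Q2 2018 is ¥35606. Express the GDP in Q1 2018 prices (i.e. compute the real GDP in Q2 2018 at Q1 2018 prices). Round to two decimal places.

Real = Nominal ÷ (Index/100) = 35606 ÷ (82.3/100)
     = 35606 ÷ 0.823 = 43263.6695

43263.67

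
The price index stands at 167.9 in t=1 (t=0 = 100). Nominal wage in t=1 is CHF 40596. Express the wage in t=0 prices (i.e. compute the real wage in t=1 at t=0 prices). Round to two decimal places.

Real = Nominal ÷ (Index/100) = 40596 ÷ (167.9/100)
     = 40596 ÷ 1.679 = 24178.6778

24178.68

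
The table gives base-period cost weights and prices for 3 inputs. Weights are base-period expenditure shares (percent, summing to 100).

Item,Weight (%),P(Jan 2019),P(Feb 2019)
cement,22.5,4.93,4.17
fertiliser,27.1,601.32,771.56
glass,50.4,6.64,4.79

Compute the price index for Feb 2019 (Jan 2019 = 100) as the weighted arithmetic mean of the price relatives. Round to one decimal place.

cement: 22.5 × (4.17/4.93) = 22.5 × 0.845842 = 19.0314
fertiliser: 27.1 × (771.56/601.32) = 27.1 × 1.283110 = 34.7723
glass: 50.4 × (4.79/6.64) = 50.4 × 0.721386 = 36.3578
Index = Σ wᵢ·(p₁ᵢ/p₀ᵢ) = 19.0314 + 34.7723 + 36.3578 = 90.1616

90.2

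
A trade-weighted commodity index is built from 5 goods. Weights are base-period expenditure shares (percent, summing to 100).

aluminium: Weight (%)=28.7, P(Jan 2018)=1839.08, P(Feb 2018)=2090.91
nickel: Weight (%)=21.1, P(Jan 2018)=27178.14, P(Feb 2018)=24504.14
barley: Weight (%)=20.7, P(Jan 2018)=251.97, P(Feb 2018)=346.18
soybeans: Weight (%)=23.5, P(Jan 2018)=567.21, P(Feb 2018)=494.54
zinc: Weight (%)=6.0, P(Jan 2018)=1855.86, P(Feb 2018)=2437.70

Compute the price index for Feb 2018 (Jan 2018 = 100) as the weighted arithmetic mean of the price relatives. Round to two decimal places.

aluminium: 28.7 × (2090.91/1839.08) = 28.7 × 1.136933 = 32.6300
nickel: 21.1 × (24504.14/27178.14) = 21.1 × 0.901612 = 19.0240
barley: 20.7 × (346.18/251.97) = 20.7 × 1.373894 = 28.4396
soybeans: 23.5 × (494.54/567.21) = 23.5 × 0.871882 = 20.4892
zinc: 6.0 × (2437.70/1855.86) = 6.0 × 1.313515 = 7.8811
Index = Σ wᵢ·(p₁ᵢ/p₀ᵢ) = 32.6300 + 19.0240 + 28.4396 + 20.4892 + 7.8811 = 108.4639

108.46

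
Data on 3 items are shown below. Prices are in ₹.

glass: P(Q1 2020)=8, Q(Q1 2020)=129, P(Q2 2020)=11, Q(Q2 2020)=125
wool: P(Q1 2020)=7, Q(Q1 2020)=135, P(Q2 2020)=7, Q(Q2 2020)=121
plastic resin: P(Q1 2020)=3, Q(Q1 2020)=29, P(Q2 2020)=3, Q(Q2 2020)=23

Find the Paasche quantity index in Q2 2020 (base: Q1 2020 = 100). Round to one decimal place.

Paasche quantity index uses current-period prices as weights.
ΣP(Q2 2020)·Q(Q2 2020) = 11×125 + 7×121 + 3×23 = 1375 + 847 + 69 = 2291
ΣP(Q2 2020)·Q(Q1 2020) = 11×129 + 7×135 + 3×29 = 1419 + 945 + 87 = 2451
Index = 2291 / 2451 × 100 = 93.4721

93.5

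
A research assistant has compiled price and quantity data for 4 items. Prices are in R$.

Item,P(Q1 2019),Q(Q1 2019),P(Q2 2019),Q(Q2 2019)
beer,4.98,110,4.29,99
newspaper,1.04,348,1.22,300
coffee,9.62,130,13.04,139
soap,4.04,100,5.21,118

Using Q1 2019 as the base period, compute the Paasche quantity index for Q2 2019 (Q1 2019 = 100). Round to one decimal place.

Paasche quantity index uses current-period prices as weights.
ΣP(Q2 2019)·Q(Q2 2019) = 4.29×99 + 1.22×300 + 13.04×139 + 5.21×118 = 424.71 + 366 + 1812.56 + 614.78 = 3218.05
ΣP(Q2 2019)·Q(Q1 2019) = 4.29×110 + 1.22×348 + 13.04×130 + 5.21×100 = 471.9 + 424.56 + 1695.2 + 521 = 3112.66
Index = 3218.05 / 3112.66 × 100 = 103.3859

103.4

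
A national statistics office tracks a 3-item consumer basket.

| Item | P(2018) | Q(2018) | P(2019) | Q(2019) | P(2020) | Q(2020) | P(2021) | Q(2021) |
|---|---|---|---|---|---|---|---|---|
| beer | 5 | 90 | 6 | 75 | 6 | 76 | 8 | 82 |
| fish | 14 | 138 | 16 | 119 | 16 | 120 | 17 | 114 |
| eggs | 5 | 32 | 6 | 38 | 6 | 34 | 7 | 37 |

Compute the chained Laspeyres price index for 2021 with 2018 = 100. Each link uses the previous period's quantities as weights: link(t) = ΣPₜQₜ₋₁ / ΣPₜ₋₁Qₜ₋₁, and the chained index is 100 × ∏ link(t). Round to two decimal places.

Link 2018→2019:
ΣP(2019)Q(2018) = 6×90 + 16×138 + 6×32 = 540 + 2208 + 192 = 2940
ΣP(2018)Q(2018) = 5×90 + 14×138 + 5×32 = 450 + 1932 + 160 = 2542
link = 2940/2542 = 1.156570
Link 2019→2020:
ΣP(2020)Q(2019) = 6×75 + 16×119 + 6×38 = 450 + 1904 + 228 = 2582
ΣP(2019)Q(2019) = 6×75 + 16×119 + 6×38 = 450 + 1904 + 228 = 2582
link = 2582/2582 = 1.000000
Link 2020→2021:
ΣP(2021)Q(2020) = 8×76 + 17×120 + 7×34 = 608 + 2040 + 238 = 2886
ΣP(2020)Q(2020) = 6×76 + 16×120 + 6×34 = 456 + 1920 + 204 = 2580
link = 2886/2580 = 1.118605
Chained index = 100 × 1.156570 × 1.000000 × 1.118605 = 129.3744

129.37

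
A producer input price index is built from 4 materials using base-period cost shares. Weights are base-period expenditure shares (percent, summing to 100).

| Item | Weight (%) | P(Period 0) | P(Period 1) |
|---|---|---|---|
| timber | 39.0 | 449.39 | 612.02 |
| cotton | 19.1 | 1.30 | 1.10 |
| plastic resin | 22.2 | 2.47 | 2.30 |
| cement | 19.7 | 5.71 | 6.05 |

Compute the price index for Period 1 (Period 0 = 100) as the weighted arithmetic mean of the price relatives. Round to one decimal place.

timber: 39.0 × (612.02/449.39) = 39.0 × 1.361891 = 53.1137
cotton: 19.1 × (1.10/1.30) = 19.1 × 0.846154 = 16.1615
plastic resin: 22.2 × (2.30/2.47) = 22.2 × 0.931174 = 20.6721
cement: 19.7 × (6.05/5.71) = 19.7 × 1.059545 = 20.8730
Index = Σ wᵢ·(p₁ᵢ/p₀ᵢ) = 53.1137 + 16.1615 + 20.6721 + 20.8730 = 110.8204

110.8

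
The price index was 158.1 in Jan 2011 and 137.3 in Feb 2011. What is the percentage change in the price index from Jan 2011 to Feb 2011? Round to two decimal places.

-13.16%

Change = (137.3 − 158.1) / 158.1 × 100
       = -20.8 / 158.1 × 100 = -13.1562%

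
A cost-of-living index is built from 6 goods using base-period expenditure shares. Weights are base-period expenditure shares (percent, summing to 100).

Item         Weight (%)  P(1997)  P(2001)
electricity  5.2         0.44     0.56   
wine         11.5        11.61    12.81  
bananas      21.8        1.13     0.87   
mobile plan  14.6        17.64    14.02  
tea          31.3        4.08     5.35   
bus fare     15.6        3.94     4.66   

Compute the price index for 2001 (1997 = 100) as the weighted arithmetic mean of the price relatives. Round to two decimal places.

electricity: 5.2 × (0.56/0.44) = 5.2 × 1.272727 = 6.6182
wine: 11.5 × (12.81/11.61) = 11.5 × 1.103359 = 12.6886
bananas: 21.8 × (0.87/1.13) = 21.8 × 0.769912 = 16.7841
mobile plan: 14.6 × (14.02/17.64) = 14.6 × 0.794785 = 11.6039
tea: 31.3 × (5.35/4.08) = 31.3 × 1.311275 = 41.0429
bus fare: 15.6 × (4.66/3.94) = 15.6 × 1.182741 = 18.4508
Index = Σ wᵢ·(p₁ᵢ/p₀ᵢ) = 6.6182 + 12.6886 + 16.7841 + 11.6039 + 41.0429 + 18.4508 = 107.1884

107.19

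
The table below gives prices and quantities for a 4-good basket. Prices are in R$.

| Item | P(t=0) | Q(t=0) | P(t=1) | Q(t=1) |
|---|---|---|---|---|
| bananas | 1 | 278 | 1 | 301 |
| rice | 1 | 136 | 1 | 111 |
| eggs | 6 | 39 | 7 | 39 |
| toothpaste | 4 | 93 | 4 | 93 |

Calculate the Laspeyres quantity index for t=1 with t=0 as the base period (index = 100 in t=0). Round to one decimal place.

Laspeyres quantity index uses base-period prices as weights.
ΣP(t=0)·Q(t=1) = 1×301 + 1×111 + 6×39 + 4×93 = 301 + 111 + 234 + 372 = 1018
ΣP(t=0)·Q(t=0) = 1×278 + 1×136 + 6×39 + 4×93 = 278 + 136 + 234 + 372 = 1020
Index = 1018 / 1020 × 100 = 99.8039

99.8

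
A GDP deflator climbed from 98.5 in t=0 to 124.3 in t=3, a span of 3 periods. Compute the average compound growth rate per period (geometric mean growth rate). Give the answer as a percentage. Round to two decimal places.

Growth factor = (124.3/98.5)^(1/3) = (1.261929)^(1/3) = 1.080633
Growth rate = 1.080633 − 1 = 0.080633 = 8.0633%

8.06%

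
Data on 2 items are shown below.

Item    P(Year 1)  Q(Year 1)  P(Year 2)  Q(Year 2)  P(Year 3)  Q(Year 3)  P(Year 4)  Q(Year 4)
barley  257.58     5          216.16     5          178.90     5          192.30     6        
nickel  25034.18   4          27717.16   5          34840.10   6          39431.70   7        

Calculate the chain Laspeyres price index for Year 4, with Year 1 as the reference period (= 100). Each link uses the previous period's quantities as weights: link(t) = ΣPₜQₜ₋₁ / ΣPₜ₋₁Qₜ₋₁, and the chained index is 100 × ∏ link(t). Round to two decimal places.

Link Year 1→Year 2:
ΣP(Year 2)Q(Year 1) = 216.16×5 + 27717.16×4 = 1080.8 + 110868.64 = 111949.44
ΣP(Year 1)Q(Year 1) = 257.58×5 + 25034.18×4 = 1287.9 + 100136.72 = 101424.62
link = 111949.44/101424.62 = 1.103770
Link Year 2→Year 3:
ΣP(Year 3)Q(Year 2) = 178.90×5 + 34840.10×5 = 894.5 + 174200.5 = 175095
ΣP(Year 2)Q(Year 2) = 216.16×5 + 27717.16×5 = 1080.8 + 138585.8 = 139666.6
link = 175095/139666.6 = 1.253664
Link Year 3→Year 4:
ΣP(Year 4)Q(Year 3) = 192.30×5 + 39431.70×6 = 961.5 + 236590.2 = 237551.7
ΣP(Year 3)Q(Year 3) = 178.90×5 + 34840.10×6 = 894.5 + 209040.6 = 209935.1
link = 237551.7/209935.1 = 1.131548
Chained index = 100 × 1.103770 × 1.253664 × 1.131548 = 156.5787

156.58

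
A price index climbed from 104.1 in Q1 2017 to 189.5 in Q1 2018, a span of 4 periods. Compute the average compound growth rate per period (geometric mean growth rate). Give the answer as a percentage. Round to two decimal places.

16.16%

Growth factor = (189.5/104.1)^(1/4) = (1.820365)^(1/4) = 1.161555
Growth rate = 1.161555 − 1 = 0.161555 = 16.1555%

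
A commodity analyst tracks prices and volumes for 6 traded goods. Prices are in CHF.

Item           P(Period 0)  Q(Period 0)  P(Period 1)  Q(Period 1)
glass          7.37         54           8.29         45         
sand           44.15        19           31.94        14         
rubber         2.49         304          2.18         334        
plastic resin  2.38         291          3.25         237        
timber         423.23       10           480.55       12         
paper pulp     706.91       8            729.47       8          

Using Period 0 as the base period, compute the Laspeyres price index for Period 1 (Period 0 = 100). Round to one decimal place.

Laspeyres price index uses base-period quantities as weights.
ΣP(Period 1)·Q(Period 0) = 8.29×54 + 31.94×19 + 2.18×304 + 3.25×291 + 480.55×10 + 729.47×8 = 447.66 + 606.86 + 662.72 + 945.75 + 4805.5 + 5835.76 = 13304.25
ΣP(Period 0)·Q(Period 0) = 7.37×54 + 44.15×19 + 2.49×304 + 2.38×291 + 423.23×10 + 706.91×8 = 397.98 + 838.85 + 756.96 + 692.58 + 4232.3 + 5655.28 = 12573.95
Index = 13304.25 / 12573.95 × 100 = 105.8080

105.8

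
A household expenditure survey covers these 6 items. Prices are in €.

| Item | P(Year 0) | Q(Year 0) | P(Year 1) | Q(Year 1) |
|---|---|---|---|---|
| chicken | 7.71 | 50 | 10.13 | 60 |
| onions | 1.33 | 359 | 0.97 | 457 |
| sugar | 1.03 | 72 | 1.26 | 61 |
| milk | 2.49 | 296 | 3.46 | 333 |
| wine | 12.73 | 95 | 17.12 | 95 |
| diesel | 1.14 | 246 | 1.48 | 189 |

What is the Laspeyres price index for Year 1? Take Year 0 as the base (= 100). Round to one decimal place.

125.2

Laspeyres price index uses base-period quantities as weights.
ΣP(Year 1)·Q(Year 0) = 10.13×50 + 0.97×359 + 1.26×72 + 3.46×296 + 17.12×95 + 1.48×246 = 506.5 + 348.23 + 90.72 + 1024.16 + 1626.4 + 364.08 = 3960.09
ΣP(Year 0)·Q(Year 0) = 7.71×50 + 1.33×359 + 1.03×72 + 2.49×296 + 12.73×95 + 1.14×246 = 385.5 + 477.47 + 74.16 + 737.04 + 1209.35 + 280.44 = 3163.96
Index = 3960.09 / 3163.96 × 100 = 125.1625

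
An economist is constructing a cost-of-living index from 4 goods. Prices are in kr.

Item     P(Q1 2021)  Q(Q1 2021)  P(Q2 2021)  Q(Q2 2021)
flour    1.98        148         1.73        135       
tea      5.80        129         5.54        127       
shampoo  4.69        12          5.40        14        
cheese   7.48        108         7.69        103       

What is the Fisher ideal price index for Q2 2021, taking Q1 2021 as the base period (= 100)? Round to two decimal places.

Laspeyres component (base-period weights):
ΣP(Q2 2021)Q(Q1 2021) = 1.73×148 + 5.54×129 + 5.40×12 + 7.69×108 = 256.04 + 714.66 + 64.8 + 830.52 = 1866.02
ΣP(Q1 2021)Q(Q1 2021) = 1.98×148 + 5.80×129 + 4.69×12 + 7.48×108 = 293.04 + 748.2 + 56.28 + 807.84 = 1905.36
L = 1866.02 / 1905.36 × 100 = 97.9353
Paasche component (current-period weights):
ΣP(Q2 2021)Q(Q2 2021) = 1.73×135 + 5.54×127 + 5.40×14 + 7.69×103 = 233.55 + 703.58 + 75.6 + 792.07 = 1804.8
ΣP(Q1 2021)Q(Q2 2021) = 1.98×135 + 5.80×127 + 4.69×14 + 7.48×103 = 267.3 + 736.6 + 65.66 + 770.44 = 1840
P = 1804.8 / 1840 × 100 = 98.0870
Fisher = √(L × P) = √(97.9353 × 98.0870) = 98.0111

98.01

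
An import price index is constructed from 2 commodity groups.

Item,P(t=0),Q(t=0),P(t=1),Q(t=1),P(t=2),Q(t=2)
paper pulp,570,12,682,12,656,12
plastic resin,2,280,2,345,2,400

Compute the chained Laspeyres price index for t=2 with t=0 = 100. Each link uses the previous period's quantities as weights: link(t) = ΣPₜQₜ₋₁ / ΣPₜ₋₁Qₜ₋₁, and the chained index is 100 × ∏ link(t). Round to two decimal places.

Link t=0→t=1:
ΣP(t=1)Q(t=0) = 682×12 + 2×280 = 8184 + 560 = 8744
ΣP(t=0)Q(t=0) = 570×12 + 2×280 = 6840 + 560 = 7400
link = 8744/7400 = 1.181622
Link t=1→t=2:
ΣP(t=2)Q(t=1) = 656×12 + 2×345 = 7872 + 690 = 8562
ΣP(t=1)Q(t=1) = 682×12 + 2×345 = 8184 + 690 = 8874
link = 8562/8874 = 0.964841
Chained index = 100 × 1.181622 × 0.964841 = 114.0077

114.01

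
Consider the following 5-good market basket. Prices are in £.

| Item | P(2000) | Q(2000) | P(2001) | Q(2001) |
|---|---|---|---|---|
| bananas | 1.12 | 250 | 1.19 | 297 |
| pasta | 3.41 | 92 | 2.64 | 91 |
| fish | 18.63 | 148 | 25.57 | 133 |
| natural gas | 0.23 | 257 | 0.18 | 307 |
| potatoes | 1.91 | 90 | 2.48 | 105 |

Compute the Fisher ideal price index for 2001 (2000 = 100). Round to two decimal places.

127.66

Laspeyres component (base-period weights):
ΣP(2001)Q(2000) = 1.19×250 + 2.64×92 + 25.57×148 + 0.18×257 + 2.48×90 = 297.5 + 242.88 + 3784.36 + 46.26 + 223.2 = 4594.2
ΣP(2000)Q(2000) = 1.12×250 + 3.41×92 + 18.63×148 + 0.23×257 + 1.91×90 = 280 + 313.72 + 2757.24 + 59.11 + 171.9 = 3581.97
L = 4594.2 / 3581.97 × 100 = 128.2590
Paasche component (current-period weights):
ΣP(2001)Q(2001) = 1.19×297 + 2.64×91 + 25.57×133 + 0.18×307 + 2.48×105 = 353.43 + 240.24 + 3400.81 + 55.26 + 260.4 = 4310.14
ΣP(2000)Q(2001) = 1.12×297 + 3.41×91 + 18.63×133 + 0.23×307 + 1.91×105 = 332.64 + 310.31 + 2477.79 + 70.61 + 200.55 = 3391.9
P = 4310.14 / 3391.9 × 100 = 127.0716
Fisher = √(L × P) = √(128.2590 × 127.0716) = 127.6639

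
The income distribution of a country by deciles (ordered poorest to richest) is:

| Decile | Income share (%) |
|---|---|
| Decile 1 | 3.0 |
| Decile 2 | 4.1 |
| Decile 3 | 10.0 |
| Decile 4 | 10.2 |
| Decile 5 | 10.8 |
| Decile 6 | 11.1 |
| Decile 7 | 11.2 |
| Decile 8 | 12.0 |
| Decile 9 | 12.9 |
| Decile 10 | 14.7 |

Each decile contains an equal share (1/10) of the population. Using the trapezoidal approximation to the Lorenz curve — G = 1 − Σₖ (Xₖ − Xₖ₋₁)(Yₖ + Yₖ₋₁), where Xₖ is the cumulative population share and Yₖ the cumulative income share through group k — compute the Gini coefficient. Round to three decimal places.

0.180

Cumulative income shares Yₖ: 0.0300, 0.0710, 0.1710, 0.2730, 0.3810, 0.4920, 0.6040, 0.7240, 0.8530, 1.0000
Σ (Xₖ−Xₖ₋₁)(Yₖ+Yₖ₋₁) = (1/10)(0.0300+0.0000) + (1/10)(0.0710+0.0300) + (1/10)(0.1710+0.0710) + (1/10)(0.2730+0.1710) + (1/10)(0.3810+0.2730) + (1/10)(0.4920+0.3810) + (1/10)(0.6040+0.4920) + (1/10)(0.7240+0.6040) + (1/10)(0.8530+0.7240) + (1/10)(1.0000+0.8530)
  = 0.0030 + 0.0101 + 0.0242 + 0.0444 + 0.0654 + 0.0873 + 0.1096 + 0.1328 + 0.1577 + 0.1853 = 0.8198
G = 1 − 0.8198 = 0.1802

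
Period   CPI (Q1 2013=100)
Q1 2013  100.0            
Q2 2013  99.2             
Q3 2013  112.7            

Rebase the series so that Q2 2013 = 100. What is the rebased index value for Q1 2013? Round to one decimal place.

Rebased(Q1 2013) = 100.0 / 99.2 × 100 = 100.8065

100.8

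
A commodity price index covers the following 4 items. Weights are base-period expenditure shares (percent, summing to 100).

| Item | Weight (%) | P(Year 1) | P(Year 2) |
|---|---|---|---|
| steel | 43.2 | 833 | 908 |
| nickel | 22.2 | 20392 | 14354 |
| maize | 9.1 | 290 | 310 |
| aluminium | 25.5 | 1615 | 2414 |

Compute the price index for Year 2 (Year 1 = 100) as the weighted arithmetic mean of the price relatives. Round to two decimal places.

steel: 43.2 × (908/833) = 43.2 × 1.090036 = 47.0896
nickel: 22.2 × (14354/20392) = 22.2 × 0.703903 = 15.6267
maize: 9.1 × (310/290) = 9.1 × 1.068966 = 9.7276
aluminium: 25.5 × (2414/1615) = 25.5 × 1.494737 = 38.1158
Index = Σ wᵢ·(p₁ᵢ/p₀ᵢ) = 47.0896 + 15.6267 + 9.7276 + 38.1158 = 110.5596

110.56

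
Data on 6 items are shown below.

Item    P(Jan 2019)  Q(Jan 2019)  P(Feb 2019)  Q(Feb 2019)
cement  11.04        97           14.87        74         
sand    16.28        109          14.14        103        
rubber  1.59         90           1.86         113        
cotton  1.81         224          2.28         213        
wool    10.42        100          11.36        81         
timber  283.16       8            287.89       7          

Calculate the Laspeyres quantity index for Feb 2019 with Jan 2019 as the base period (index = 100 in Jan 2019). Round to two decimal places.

Laspeyres quantity index uses base-period prices as weights.
ΣP(Jan 2019)·Q(Feb 2019) = 11.04×74 + 16.28×103 + 1.59×113 + 1.81×213 + 10.42×81 + 283.16×7 = 816.96 + 1676.84 + 179.67 + 385.53 + 844.02 + 1982.12 = 5885.14
ΣP(Jan 2019)·Q(Jan 2019) = 11.04×97 + 16.28×109 + 1.59×90 + 1.81×224 + 10.42×100 + 283.16×8 = 1070.88 + 1774.52 + 143.1 + 405.44 + 1042 + 2265.28 = 6701.22
Index = 5885.14 / 6701.22 × 100 = 87.8219

87.82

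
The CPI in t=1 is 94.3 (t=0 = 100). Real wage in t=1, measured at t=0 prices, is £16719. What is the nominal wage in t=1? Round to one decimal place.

15766.0

Nominal = Real × (Index/100) = 16719 × (94.3/100)
        = 16719 × 0.943 = 15766.0170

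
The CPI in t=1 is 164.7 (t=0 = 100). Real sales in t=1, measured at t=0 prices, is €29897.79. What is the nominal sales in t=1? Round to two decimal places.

Nominal = Real × (Index/100) = 29897.79 × (164.7/100)
        = 29897.79 × 1.647 = 49241.6601

49241.66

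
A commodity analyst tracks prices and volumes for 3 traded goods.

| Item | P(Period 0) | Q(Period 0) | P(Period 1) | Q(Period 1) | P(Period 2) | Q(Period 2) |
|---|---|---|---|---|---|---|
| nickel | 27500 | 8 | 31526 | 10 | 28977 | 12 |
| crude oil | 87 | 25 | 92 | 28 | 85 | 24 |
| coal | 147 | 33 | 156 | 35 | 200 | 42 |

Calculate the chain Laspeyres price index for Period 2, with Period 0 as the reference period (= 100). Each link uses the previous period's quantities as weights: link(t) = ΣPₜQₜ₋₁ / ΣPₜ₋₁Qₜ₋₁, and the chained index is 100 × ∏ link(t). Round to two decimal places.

105.83

Link Period 0→Period 1:
ΣP(Period 1)Q(Period 0) = 31526×8 + 92×25 + 156×33 = 252208 + 2300 + 5148 = 259656
ΣP(Period 0)Q(Period 0) = 27500×8 + 87×25 + 147×33 = 220000 + 2175 + 4851 = 227026
link = 259656/227026 = 1.143728
Link Period 1→Period 2:
ΣP(Period 2)Q(Period 1) = 28977×10 + 85×28 + 200×35 = 289770 + 2380 + 7000 = 299150
ΣP(Period 1)Q(Period 1) = 31526×10 + 92×28 + 156×35 = 315260 + 2576 + 5460 = 323296
link = 299150/323296 = 0.925313
Chained index = 100 × 1.143728 × 0.925313 = 105.8306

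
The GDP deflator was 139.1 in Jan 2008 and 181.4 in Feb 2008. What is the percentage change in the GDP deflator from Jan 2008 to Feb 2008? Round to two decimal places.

Change = (181.4 − 139.1) / 139.1 × 100
       = 42.3 / 139.1 × 100 = 30.4098%

30.41%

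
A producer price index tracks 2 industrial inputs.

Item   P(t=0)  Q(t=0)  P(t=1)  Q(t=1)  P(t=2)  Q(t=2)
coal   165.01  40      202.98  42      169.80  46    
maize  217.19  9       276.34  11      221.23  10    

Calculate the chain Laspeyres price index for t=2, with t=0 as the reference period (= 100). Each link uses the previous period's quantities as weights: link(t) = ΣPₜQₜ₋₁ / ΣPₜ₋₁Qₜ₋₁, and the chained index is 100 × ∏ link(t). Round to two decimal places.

102.54

Link t=0→t=1:
ΣP(t=1)Q(t=0) = 202.98×40 + 276.34×9 = 8119.2 + 2487.06 = 10606.26
ΣP(t=0)Q(t=0) = 165.01×40 + 217.19×9 = 6600.4 + 1954.71 = 8555.11
link = 10606.26/8555.11 = 1.239757
Link t=1→t=2:
ΣP(t=2)Q(t=1) = 169.80×42 + 221.23×11 = 7131.6 + 2433.53 = 9565.13
ΣP(t=1)Q(t=1) = 202.98×42 + 276.34×11 = 8525.16 + 3039.74 = 11564.9
link = 9565.13/11564.9 = 0.827083
Chained index = 100 × 1.239757 × 0.827083 = 102.5382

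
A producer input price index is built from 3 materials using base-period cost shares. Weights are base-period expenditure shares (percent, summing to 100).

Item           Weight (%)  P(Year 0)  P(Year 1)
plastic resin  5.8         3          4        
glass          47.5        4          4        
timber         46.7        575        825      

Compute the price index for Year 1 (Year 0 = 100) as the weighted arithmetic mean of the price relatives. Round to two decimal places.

122.24

plastic resin: 5.8 × (4/3) = 5.8 × 1.333333 = 7.7333
glass: 47.5 × (4/4) = 47.5 × 1.000000 = 47.5000
timber: 46.7 × (825/575) = 46.7 × 1.434783 = 67.0043
Index = Σ wᵢ·(p₁ᵢ/p₀ᵢ) = 7.7333 + 47.5000 + 67.0043 = 122.2377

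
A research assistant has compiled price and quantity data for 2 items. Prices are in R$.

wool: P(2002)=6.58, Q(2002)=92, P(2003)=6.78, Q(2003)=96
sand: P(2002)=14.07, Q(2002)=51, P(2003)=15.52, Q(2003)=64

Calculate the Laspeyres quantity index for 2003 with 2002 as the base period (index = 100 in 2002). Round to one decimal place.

115.8

Laspeyres quantity index uses base-period prices as weights.
ΣP(2002)·Q(2003) = 6.58×96 + 14.07×64 = 631.68 + 900.48 = 1532.16
ΣP(2002)·Q(2002) = 6.58×92 + 14.07×51 = 605.36 + 717.57 = 1322.93
Index = 1532.16 / 1322.93 × 100 = 115.8157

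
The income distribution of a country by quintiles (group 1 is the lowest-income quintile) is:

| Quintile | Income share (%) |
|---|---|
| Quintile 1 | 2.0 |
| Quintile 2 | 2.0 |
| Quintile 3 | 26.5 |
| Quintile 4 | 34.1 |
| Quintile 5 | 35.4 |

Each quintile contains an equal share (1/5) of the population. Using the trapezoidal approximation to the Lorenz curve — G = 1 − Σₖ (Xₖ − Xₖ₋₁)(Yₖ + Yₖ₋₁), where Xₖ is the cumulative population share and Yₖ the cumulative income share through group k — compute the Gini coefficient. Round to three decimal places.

Cumulative income shares Yₖ: 0.0200, 0.0400, 0.3050, 0.6460, 1.0000
Σ (Xₖ−Xₖ₋₁)(Yₖ+Yₖ₋₁) = (1/5)(0.0200+0.0000) + (1/5)(0.0400+0.0200) + (1/5)(0.3050+0.0400) + (1/5)(0.6460+0.3050) + (1/5)(1.0000+0.6460)
  = 0.0040 + 0.0120 + 0.0690 + 0.1902 + 0.3292 = 0.6044
G = 1 − 0.6044 = 0.3956

0.396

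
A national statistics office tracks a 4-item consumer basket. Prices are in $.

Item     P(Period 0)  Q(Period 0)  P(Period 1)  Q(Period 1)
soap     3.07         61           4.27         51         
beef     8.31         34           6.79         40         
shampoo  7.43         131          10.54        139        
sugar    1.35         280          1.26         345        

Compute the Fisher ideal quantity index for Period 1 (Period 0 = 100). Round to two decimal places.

Laspeyres component (base-period weights):
ΣP(Period 0)Q(Period 1) = 3.07×51 + 8.31×40 + 7.43×139 + 1.35×345 = 156.57 + 332.4 + 1032.77 + 465.75 = 1987.49
ΣP(Period 0)Q(Period 0) = 3.07×61 + 8.31×34 + 7.43×131 + 1.35×280 = 187.27 + 282.54 + 973.33 + 378 = 1821.14
L = 1987.49 / 1821.14 × 100 = 109.1344
Paasche component (current-period weights):
ΣP(Period 1)Q(Period 1) = 4.27×51 + 6.79×40 + 10.54×139 + 1.26×345 = 217.77 + 271.6 + 1465.06 + 434.7 = 2389.13
ΣP(Period 1)Q(Period 0) = 4.27×61 + 6.79×34 + 10.54×131 + 1.26×280 = 260.47 + 230.86 + 1380.74 + 352.8 = 2224.87
P = 2389.13 / 2224.87 × 100 = 107.3829
Fisher = √(L × P) = √(109.1344 × 107.3829) = 108.2551

108.26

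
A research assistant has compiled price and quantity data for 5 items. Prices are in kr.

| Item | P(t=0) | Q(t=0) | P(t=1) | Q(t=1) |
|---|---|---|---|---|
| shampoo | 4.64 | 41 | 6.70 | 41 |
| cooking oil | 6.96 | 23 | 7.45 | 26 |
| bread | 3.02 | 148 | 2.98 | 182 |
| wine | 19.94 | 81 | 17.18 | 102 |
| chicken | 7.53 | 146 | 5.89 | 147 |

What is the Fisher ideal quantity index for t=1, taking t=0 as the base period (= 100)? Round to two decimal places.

115.64

Laspeyres component (base-period weights):
ΣP(t=0)Q(t=1) = 4.64×41 + 6.96×26 + 3.02×182 + 19.94×102 + 7.53×147 = 190.24 + 180.96 + 549.64 + 2033.88 + 1106.91 = 4061.63
ΣP(t=0)Q(t=0) = 4.64×41 + 6.96×23 + 3.02×148 + 19.94×81 + 7.53×146 = 190.24 + 160.08 + 446.96 + 1615.14 + 1099.38 = 3511.8
L = 4061.63 / 3511.8 × 100 = 115.6566
Paasche component (current-period weights):
ΣP(t=1)Q(t=1) = 6.70×41 + 7.45×26 + 2.98×182 + 17.18×102 + 5.89×147 = 274.7 + 193.7 + 542.36 + 1752.36 + 865.83 = 3628.95
ΣP(t=1)Q(t=0) = 6.70×41 + 7.45×23 + 2.98×148 + 17.18×81 + 5.89×146 = 274.7 + 171.35 + 441.04 + 1391.58 + 859.94 = 3138.61
P = 3628.95 / 3138.61 × 100 = 115.6228
Fisher = √(L × P) = √(115.6566 × 115.6228) = 115.6397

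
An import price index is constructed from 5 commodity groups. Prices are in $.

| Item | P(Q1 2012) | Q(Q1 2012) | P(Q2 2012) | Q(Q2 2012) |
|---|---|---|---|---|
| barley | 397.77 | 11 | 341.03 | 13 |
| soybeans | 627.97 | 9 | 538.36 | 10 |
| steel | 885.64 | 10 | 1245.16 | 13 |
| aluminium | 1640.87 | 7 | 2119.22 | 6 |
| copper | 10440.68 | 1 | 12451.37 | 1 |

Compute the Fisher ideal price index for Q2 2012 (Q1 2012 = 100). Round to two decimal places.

Laspeyres component (base-period weights):
ΣP(Q2 2012)Q(Q1 2012) = 341.03×11 + 538.36×9 + 1245.16×10 + 2119.22×7 + 12451.37×1 = 3751.33 + 4845.24 + 12451.6 + 14834.54 + 12451.37 = 48334.08
ΣP(Q1 2012)Q(Q1 2012) = 397.77×11 + 627.97×9 + 885.64×10 + 1640.87×7 + 10440.68×1 = 4375.47 + 5651.73 + 8856.4 + 11486.09 + 10440.68 = 40810.37
L = 48334.08 / 40810.37 × 100 = 118.4358
Paasche component (current-period weights):
ΣP(Q2 2012)Q(Q2 2012) = 341.03×13 + 538.36×10 + 1245.16×13 + 2119.22×6 + 12451.37×1 = 4433.39 + 5383.6 + 16187.08 + 12715.32 + 12451.37 = 51170.76
ΣP(Q1 2012)Q(Q2 2012) = 397.77×13 + 627.97×10 + 885.64×13 + 1640.87×6 + 10440.68×1 = 5171.01 + 6279.7 + 11513.32 + 9845.22 + 10440.68 = 43249.93
P = 51170.76 / 43249.93 × 100 = 118.3141
Fisher = √(L × P) = √(118.4358 × 118.3141) = 118.3749

118.37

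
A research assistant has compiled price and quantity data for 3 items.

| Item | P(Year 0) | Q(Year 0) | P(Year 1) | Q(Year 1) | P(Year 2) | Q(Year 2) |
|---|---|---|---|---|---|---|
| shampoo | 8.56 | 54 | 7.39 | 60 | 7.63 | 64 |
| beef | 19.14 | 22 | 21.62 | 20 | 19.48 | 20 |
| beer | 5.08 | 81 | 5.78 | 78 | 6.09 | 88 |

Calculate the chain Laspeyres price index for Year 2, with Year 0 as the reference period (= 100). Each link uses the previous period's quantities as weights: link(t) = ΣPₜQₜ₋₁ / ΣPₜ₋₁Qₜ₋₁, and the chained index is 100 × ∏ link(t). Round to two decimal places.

Link Year 0→Year 1:
ΣP(Year 1)Q(Year 0) = 7.39×54 + 21.62×22 + 5.78×81 = 399.06 + 475.64 + 468.18 = 1342.88
ΣP(Year 0)Q(Year 0) = 8.56×54 + 19.14×22 + 5.08×81 = 462.24 + 421.08 + 411.48 = 1294.8
link = 1342.88/1294.8 = 1.037133
Link Year 1→Year 2:
ΣP(Year 2)Q(Year 1) = 7.63×60 + 19.48×20 + 6.09×78 = 457.8 + 389.6 + 475.02 = 1322.42
ΣP(Year 1)Q(Year 1) = 7.39×60 + 21.62×20 + 5.78×78 = 443.4 + 432.4 + 450.84 = 1326.64
link = 1322.42/1326.64 = 0.996819
Chained index = 100 × 1.037133 × 0.996819 = 103.3834

103.38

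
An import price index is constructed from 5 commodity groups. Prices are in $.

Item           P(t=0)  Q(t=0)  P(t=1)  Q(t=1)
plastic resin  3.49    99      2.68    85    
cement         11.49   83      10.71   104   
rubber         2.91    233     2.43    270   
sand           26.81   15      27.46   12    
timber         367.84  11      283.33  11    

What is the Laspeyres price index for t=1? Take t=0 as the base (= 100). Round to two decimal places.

Laspeyres price index uses base-period quantities as weights.
ΣP(t=1)·Q(t=0) = 2.68×99 + 10.71×83 + 2.43×233 + 27.46×15 + 283.33×11 = 265.32 + 888.93 + 566.19 + 411.9 + 3116.63 = 5248.97
ΣP(t=0)·Q(t=0) = 3.49×99 + 11.49×83 + 2.91×233 + 26.81×15 + 367.84×11 = 345.51 + 953.67 + 678.03 + 402.15 + 4046.24 = 6425.6
Index = 5248.97 / 6425.6 × 100 = 81.6884

81.69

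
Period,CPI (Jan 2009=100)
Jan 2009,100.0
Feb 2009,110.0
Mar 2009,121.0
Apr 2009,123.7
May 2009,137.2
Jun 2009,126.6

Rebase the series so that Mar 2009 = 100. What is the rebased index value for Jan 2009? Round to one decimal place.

82.6

Rebased(Jan 2009) = 100.0 / 121.0 × 100 = 82.6446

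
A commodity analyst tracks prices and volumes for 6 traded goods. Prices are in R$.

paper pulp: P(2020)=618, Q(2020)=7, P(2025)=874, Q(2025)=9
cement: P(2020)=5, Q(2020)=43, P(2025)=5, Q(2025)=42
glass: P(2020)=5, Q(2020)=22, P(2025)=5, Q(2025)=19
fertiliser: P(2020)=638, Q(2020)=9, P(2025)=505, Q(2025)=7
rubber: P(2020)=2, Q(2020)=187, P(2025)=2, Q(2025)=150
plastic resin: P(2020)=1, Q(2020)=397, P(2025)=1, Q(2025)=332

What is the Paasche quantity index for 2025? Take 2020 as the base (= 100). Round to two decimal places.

104.92

Paasche quantity index uses current-period prices as weights.
ΣP(2025)·Q(2025) = 874×9 + 5×42 + 5×19 + 505×7 + 2×150 + 1×332 = 7866 + 210 + 95 + 3535 + 300 + 332 = 12338
ΣP(2025)·Q(2020) = 874×7 + 5×43 + 5×22 + 505×9 + 2×187 + 1×397 = 6118 + 215 + 110 + 4545 + 374 + 397 = 11759
Index = 12338 / 11759 × 100 = 104.9239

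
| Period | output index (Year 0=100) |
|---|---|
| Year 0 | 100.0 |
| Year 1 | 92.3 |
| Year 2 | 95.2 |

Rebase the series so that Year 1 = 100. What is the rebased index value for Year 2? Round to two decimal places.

103.14

Rebased(Year 2) = 95.2 / 92.3 × 100 = 103.1419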